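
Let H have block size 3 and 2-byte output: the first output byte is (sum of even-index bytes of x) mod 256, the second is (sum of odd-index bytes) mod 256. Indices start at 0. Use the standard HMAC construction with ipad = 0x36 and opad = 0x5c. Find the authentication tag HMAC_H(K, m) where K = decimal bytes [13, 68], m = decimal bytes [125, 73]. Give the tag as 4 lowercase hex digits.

9cd2

Key decimal bytes [13, 68] = 0d 44 is 2 bytes ≤ B = 3; zero-pad to 3 bytes: K' = 0d 44 00.
K' ⊕ ipad = 3b 72 36.  K' ⊕ opad = 51 18 5c.
Inner input = (K'⊕ipad) ∥ m = 3b 72 36 ∥ 7d 49.
Inner hash: even-index sum = 186 mod 256 = 186; odd-index sum = 239 mod 256 = 239 → ba ef.
Outer input = (K'⊕opad) ∥ inner = 51 18 5c ∥ ba ef.
Outer hash (tag): even-index sum = 412 mod 256 = 156; odd-index sum = 210 mod 256 = 210 → 9c d2.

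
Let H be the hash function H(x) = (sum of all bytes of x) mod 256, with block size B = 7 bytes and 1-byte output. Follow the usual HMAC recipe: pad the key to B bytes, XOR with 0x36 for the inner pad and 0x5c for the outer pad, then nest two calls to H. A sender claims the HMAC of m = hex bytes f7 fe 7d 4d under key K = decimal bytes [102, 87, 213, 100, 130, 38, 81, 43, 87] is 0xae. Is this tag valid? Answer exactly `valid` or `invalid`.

Key decimal bytes [102, 87, 213, 100, 130, 38, 81, 43, 87] = 66 57 d5 64 82 26 51 2b 57 is 9 bytes > B = 7, so hash it first: H(key) = 71, then zero-pad to 7 bytes: K' = 71 00 00 00 00 00 00.
K' ⊕ ipad = 47 36 36 36 36 36 36; K' ⊕ opad = 2d 5c 5c 5c 5c 5c 5c.
Inner hash: sum = 71+54+54+54+54+54+54+247+254+125+77 = 1098; mod 256 = 74 → 4a.
Outer hash (recomputed tag): sum = 45+92+92+92+92+92+92+74 = 671; mod 256 = 159 → 9f.
Recomputed tag = 9f; claimed = ae → mismatch.

invalid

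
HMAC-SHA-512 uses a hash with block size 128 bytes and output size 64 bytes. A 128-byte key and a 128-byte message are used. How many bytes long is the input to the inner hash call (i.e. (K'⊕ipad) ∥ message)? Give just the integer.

Key is 128 ≤ 128 bytes, zero-padded: |K'| = 128.
Inner input = (K'⊕ipad) ∥ m → 128 + 128 = 256 bytes.

256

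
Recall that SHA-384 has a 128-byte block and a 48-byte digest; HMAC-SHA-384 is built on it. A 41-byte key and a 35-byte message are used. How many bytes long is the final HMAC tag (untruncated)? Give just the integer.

48

The tag is one SHA-384 digest: 48 bytes.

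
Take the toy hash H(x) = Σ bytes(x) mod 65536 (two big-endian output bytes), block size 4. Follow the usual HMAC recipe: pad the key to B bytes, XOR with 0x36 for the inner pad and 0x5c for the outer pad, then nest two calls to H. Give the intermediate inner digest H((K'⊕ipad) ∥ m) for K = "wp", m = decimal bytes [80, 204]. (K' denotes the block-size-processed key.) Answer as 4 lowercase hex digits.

Key "wp" = 77 70 is 2 bytes ≤ B = 4; zero-pad to 4 bytes: K' = 77 70 00 00.
K' ⊕ ipad = 41 46 36 36.
Inner input = 41 46 36 36 ∥ 50 cc.
Inner hash: sum = 65+70+54+54+80+204 = 527 → 02 0f.

020f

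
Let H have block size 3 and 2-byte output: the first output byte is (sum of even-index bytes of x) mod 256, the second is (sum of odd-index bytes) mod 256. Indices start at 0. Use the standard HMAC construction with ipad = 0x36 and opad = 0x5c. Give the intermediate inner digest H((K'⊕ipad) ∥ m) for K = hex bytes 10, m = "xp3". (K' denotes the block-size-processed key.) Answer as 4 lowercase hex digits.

Key hex bytes 10 is 1 byte ≤ B = 3; zero-pad to 3 bytes: K' = 10 00 00.
K' ⊕ ipad = 26 36 36.
Inner input = 26 36 36 ∥ 78 70 33.
Inner hash: even-index sum = 204 mod 256 = 204; odd-index sum = 225 mod 256 = 225 → cc e1.

cce1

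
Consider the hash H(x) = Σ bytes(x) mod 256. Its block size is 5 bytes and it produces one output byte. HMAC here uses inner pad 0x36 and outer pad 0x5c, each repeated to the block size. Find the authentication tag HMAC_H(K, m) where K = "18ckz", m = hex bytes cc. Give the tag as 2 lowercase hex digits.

Key "18ckz" = 31 38 63 6b 7a is exactly B = 5 bytes: K' = 31 38 63 6b 7a.
K' ⊕ ipad = 07 0e 55 5d 4c.  K' ⊕ opad = 6d 64 3f 37 26.
Inner input = (K'⊕ipad) ∥ m = 07 0e 55 5d 4c ∥ cc.
Inner hash: sum = 7+14+85+93+76+204 = 479; mod 256 = 223 → df.
Outer input = (K'⊕opad) ∥ inner = 6d 64 3f 37 26 ∥ df.
Outer hash (tag): sum = 109+100+63+55+38+223 = 588; mod 256 = 76 → 4c.

4c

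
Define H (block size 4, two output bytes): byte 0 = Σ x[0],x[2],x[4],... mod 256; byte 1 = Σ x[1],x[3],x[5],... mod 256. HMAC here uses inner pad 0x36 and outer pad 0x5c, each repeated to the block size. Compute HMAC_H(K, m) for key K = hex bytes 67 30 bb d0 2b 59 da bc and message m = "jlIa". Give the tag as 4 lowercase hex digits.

d1cb

Key hex bytes 67 30 bb d0 2b 59 da bc is 8 bytes > B = 4, so hash it first: H(key) = 27 15, then zero-pad to 4 bytes: K' = 27 15 00 00.
K' ⊕ ipad = 11 23 36 36.  K' ⊕ opad = 7b 49 5c 5c.
Inner input = (K'⊕ipad) ∥ m = 11 23 36 36 ∥ 6a 6c 49 61.
Inner hash: even-index sum = 250 mod 256 = 250; odd-index sum = 294 mod 256 = 38 → fa 26.
Outer input = (K'⊕opad) ∥ inner = 7b 49 5c 5c ∥ fa 26.
Outer hash (tag): even-index sum = 465 mod 256 = 209; odd-index sum = 203 mod 256 = 203 → d1 cb.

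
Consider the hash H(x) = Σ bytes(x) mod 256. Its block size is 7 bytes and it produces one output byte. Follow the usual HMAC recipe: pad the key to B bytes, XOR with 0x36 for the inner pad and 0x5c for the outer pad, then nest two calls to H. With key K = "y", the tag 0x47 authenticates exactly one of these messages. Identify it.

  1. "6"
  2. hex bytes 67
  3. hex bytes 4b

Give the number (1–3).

2

Key "y" = 79 is 1 byte ≤ B = 7; zero-pad to 7 bytes: K' = 79 00 00 00 00 00 00.
K' ⊕ ipad = 4f 36 36 36 36 36 36; K' ⊕ opad = 25 5c 5c 5c 5c 5c 5c.
m1: inner = H(4f 36 36 36 36 36 36 36) = c9; tag = H(25 5c 5c 5c 5c 5c 5c c9) = 16
m2: inner = H(4f 36 36 36 36 36 36 67) = fa; tag = H(25 5c 5c 5c 5c 5c 5c fa) = 47 ← matches
m3: inner = H(4f 36 36 36 36 36 36 4b) = de; tag = H(25 5c 5c 5c 5c 5c 5c de) = 2b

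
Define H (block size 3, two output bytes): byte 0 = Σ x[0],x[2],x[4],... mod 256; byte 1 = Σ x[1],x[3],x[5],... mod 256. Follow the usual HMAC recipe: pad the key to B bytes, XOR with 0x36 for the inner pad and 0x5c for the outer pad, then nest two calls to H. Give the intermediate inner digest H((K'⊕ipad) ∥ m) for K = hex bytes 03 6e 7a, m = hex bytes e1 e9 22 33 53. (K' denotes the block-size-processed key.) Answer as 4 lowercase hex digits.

9dae

Key hex bytes 03 6e 7a is exactly B = 3 bytes: K' = 03 6e 7a.
K' ⊕ ipad = 35 58 4c.
Inner input = 35 58 4c ∥ e1 e9 22 33 53.
Inner hash: even-index sum = 413 mod 256 = 157; odd-index sum = 430 mod 256 = 174 → 9d ae.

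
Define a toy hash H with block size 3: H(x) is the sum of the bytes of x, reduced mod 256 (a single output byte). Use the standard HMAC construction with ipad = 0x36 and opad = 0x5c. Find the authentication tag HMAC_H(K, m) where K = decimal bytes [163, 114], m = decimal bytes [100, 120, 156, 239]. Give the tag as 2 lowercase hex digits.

ff

Key decimal bytes [163, 114] = a3 72 is 2 bytes ≤ B = 3; zero-pad to 3 bytes: K' = a3 72 00.
K' ⊕ ipad = 95 44 36.  K' ⊕ opad = ff 2e 5c.
Inner input = (K'⊕ipad) ∥ m = 95 44 36 ∥ 64 78 9c ef.
Inner hash: sum = 149+68+54+100+120+156+239 = 886; mod 256 = 118 → 76.
Outer input = (K'⊕opad) ∥ inner = ff 2e 5c ∥ 76.
Outer hash (tag): sum = 255+46+92+118 = 511; mod 256 = 255 → ff.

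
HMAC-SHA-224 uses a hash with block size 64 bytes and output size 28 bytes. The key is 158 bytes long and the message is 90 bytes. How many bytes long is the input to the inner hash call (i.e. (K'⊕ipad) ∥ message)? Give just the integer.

154

Key is 158 > 64 bytes, so it is hashed to 28 bytes then zero-padded to 64: |K'| = 64.
Inner input = (K'⊕ipad) ∥ m → 64 + 90 = 154 bytes.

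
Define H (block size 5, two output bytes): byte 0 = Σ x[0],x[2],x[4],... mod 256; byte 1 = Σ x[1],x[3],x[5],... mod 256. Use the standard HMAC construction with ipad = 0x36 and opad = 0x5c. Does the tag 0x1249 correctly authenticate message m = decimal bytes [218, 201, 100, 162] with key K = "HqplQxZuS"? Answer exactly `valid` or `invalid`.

valid

Key "HqplQxZuS" = 48 71 70 6c 51 78 5a 75 53 is 9 bytes > B = 5, so hash it first: H(key) = b6 ca, then zero-pad to 5 bytes: K' = b6 ca 00 00 00.
K' ⊕ ipad = 80 fc 36 36 36; K' ⊕ opad = ea 96 5c 5c 5c.
Inner hash: even-index sum = 599 mod 256 = 87; odd-index sum = 624 mod 256 = 112 → 57 70.
Outer hash (recomputed tag): even-index sum = 530 mod 256 = 18; odd-index sum = 329 mod 256 = 73 → 12 49.
Recomputed tag = 1249; claimed = 1249 → match.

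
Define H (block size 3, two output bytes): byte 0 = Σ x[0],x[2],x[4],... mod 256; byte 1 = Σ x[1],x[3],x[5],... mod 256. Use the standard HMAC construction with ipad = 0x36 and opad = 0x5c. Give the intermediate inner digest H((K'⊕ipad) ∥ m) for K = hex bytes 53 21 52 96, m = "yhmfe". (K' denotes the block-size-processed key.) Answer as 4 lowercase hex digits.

97cc

Key hex bytes 53 21 52 96 is 4 bytes > B = 3, so hash it first: H(key) = a5 b7, then zero-pad to 3 bytes: K' = a5 b7 00.
K' ⊕ ipad = 93 81 36.
Inner input = 93 81 36 ∥ 79 68 6d 66 65.
Inner hash: even-index sum = 407 mod 256 = 151; odd-index sum = 460 mod 256 = 204 → 97 cc.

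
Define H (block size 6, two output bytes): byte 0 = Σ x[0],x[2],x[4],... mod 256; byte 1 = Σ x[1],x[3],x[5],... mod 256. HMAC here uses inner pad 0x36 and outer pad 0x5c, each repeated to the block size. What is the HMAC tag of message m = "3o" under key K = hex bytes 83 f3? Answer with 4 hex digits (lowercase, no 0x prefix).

Key hex bytes 83 f3 is 2 bytes ≤ B = 6; zero-pad to 6 bytes: K' = 83 f3 00 00 00 00.
K' ⊕ ipad = b5 c5 36 36 36 36.  K' ⊕ opad = df af 5c 5c 5c 5c.
Inner input = (K'⊕ipad) ∥ m = b5 c5 36 36 36 36 ∥ 33 6f.
Inner hash: even-index sum = 340 mod 256 = 84; odd-index sum = 416 mod 256 = 160 → 54 a0.
Outer input = (K'⊕opad) ∥ inner = df af 5c 5c 5c 5c ∥ 54 a0.
Outer hash (tag): even-index sum = 491 mod 256 = 235; odd-index sum = 519 mod 256 = 7 → eb 07.

eb07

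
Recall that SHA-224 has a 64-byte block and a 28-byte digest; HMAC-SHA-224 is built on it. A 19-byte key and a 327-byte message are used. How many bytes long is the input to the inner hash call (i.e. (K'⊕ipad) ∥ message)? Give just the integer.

Key is 19 ≤ 64 bytes, zero-padded: |K'| = 64.
Inner input = (K'⊕ipad) ∥ m → 64 + 327 = 391 bytes.

391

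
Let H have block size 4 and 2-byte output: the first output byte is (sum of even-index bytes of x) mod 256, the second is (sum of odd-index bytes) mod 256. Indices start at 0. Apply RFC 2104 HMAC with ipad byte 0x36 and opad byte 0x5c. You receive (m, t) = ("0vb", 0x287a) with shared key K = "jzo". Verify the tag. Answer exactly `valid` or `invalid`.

Key "jzo" = 6a 7a 6f is 3 bytes ≤ B = 4; zero-pad to 4 bytes: K' = 6a 7a 6f 00.
K' ⊕ ipad = 5c 4c 59 36; K' ⊕ opad = 36 26 33 5c.
Inner hash: even-index sum = 327 mod 256 = 71; odd-index sum = 248 mod 256 = 248 → 47 f8.
Outer hash (recomputed tag): even-index sum = 176 mod 256 = 176; odd-index sum = 378 mod 256 = 122 → b0 7a.
Recomputed tag = b07a; claimed = 287a → mismatch.

invalid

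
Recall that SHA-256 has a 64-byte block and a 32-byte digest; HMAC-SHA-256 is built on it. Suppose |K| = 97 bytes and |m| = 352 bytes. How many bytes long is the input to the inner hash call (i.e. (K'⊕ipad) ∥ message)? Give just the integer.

Key is 97 > 64 bytes, so it is hashed to 32 bytes then zero-padded to 64: |K'| = 64.
Inner input = (K'⊕ipad) ∥ m → 64 + 352 = 416 bytes.

416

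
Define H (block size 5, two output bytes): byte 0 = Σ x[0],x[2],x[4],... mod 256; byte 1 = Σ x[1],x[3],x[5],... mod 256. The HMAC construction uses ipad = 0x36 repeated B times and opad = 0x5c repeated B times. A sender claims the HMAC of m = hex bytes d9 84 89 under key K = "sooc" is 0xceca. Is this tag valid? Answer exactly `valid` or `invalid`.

valid

Key "sooc" = 73 6f 6f 63 is 4 bytes ≤ B = 5; zero-pad to 5 bytes: K' = 73 6f 6f 63 00.
K' ⊕ ipad = 45 59 59 55 36; K' ⊕ opad = 2f 33 33 3f 5c.
Inner hash: even-index sum = 344 mod 256 = 88; odd-index sum = 528 mod 256 = 16 → 58 10.
Outer hash (recomputed tag): even-index sum = 206 mod 256 = 206; odd-index sum = 202 mod 256 = 202 → ce ca.
Recomputed tag = ceca; claimed = ceca → match.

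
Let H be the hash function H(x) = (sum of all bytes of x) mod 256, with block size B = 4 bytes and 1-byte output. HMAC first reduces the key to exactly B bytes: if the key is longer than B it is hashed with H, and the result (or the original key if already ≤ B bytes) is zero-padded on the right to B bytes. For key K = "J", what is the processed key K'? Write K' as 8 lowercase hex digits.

Key "J" = 4a is 1 byte ≤ B = 4; zero-pad to 4 bytes: K' = 4a 00 00 00.

4a000000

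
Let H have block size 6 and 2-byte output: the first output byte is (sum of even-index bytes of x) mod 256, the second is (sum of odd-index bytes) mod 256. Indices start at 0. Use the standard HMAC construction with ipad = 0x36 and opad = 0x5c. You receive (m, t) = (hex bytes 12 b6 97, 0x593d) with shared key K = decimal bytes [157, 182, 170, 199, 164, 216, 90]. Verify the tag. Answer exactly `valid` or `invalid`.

invalid

Key decimal bytes [157, 182, 170, 199, 164, 216, 90] = 9d b6 aa c7 a4 d8 5a is 7 bytes > B = 6, so hash it first: H(key) = 45 55, then zero-pad to 6 bytes: K' = 45 55 00 00 00 00.
K' ⊕ ipad = 73 63 36 36 36 36; K' ⊕ opad = 19 09 5c 5c 5c 5c.
Inner hash: even-index sum = 392 mod 256 = 136; odd-index sum = 389 mod 256 = 133 → 88 85.
Outer hash (recomputed tag): even-index sum = 345 mod 256 = 89; odd-index sum = 326 mod 256 = 70 → 59 46.
Recomputed tag = 5946; claimed = 593d → mismatch.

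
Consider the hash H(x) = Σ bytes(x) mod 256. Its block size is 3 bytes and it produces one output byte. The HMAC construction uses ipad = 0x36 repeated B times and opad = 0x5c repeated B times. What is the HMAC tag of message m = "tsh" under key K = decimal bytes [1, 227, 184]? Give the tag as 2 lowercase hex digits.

Key decimal bytes [1, 227, 184] = 01 e3 b8 is exactly B = 3 bytes: K' = 01 e3 b8.
K' ⊕ ipad = 37 d5 8e.  K' ⊕ opad = 5d bf e4.
Inner input = (K'⊕ipad) ∥ m = 37 d5 8e ∥ 74 73 68.
Inner hash: sum = 55+213+142+116+115+104 = 745; mod 256 = 233 → e9.
Outer input = (K'⊕opad) ∥ inner = 5d bf e4 ∥ e9.
Outer hash (tag): sum = 93+191+228+233 = 745; mod 256 = 233 → e9.

e9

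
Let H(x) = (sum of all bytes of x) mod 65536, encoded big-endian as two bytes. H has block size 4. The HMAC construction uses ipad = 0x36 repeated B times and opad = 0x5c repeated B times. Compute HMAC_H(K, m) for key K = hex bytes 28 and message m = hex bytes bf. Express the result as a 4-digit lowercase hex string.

0208

Key hex bytes 28 is 1 byte ≤ B = 4; zero-pad to 4 bytes: K' = 28 00 00 00.
K' ⊕ ipad = 1e 36 36 36.  K' ⊕ opad = 74 5c 5c 5c.
Inner input = (K'⊕ipad) ∥ m = 1e 36 36 36 ∥ bf.
Inner hash: sum = 30+54+54+54+191 = 383 → 01 7f.
Outer input = (K'⊕opad) ∥ inner = 74 5c 5c 5c ∥ 01 7f.
Outer hash (tag): sum = 116+92+92+92+1+127 = 520 → 02 08.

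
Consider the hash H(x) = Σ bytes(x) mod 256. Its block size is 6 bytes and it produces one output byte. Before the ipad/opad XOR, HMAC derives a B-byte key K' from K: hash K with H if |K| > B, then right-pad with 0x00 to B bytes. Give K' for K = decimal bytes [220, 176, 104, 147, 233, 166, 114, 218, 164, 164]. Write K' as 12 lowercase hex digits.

aa0000000000

|K| = 10 > B = 6, so first hash the key.
H(K): sum = 220+176+104+147+233+166+114+218+164+164 = 1706; mod 256 = 170 → aa.
Zero-pad H(K) = aa to 6 bytes: K' = aa 00 00 00 00 00.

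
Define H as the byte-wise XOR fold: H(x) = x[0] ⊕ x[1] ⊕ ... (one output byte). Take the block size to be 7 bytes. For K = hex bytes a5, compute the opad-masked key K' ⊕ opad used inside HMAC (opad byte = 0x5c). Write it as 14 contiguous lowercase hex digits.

f95c5c5c5c5c5c

Key hex bytes a5 is 1 byte ≤ B = 7; zero-pad to 7 bytes: K' = a5 00 00 00 00 00 00.
XOR each byte with 0x5c: a5⊕5c=f9, 00⊕5c=5c, 00⊕5c=5c, 00⊕5c=5c, 00⊕5c=5c, 00⊕5c=5c, 00⊕5c=5c.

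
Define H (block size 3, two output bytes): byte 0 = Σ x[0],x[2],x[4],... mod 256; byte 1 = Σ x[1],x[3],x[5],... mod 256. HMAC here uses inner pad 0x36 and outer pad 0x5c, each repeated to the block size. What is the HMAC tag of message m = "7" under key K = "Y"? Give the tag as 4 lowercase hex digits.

ce01

Key "Y" = 59 is 1 byte ≤ B = 3; zero-pad to 3 bytes: K' = 59 00 00.
K' ⊕ ipad = 6f 36 36.  K' ⊕ opad = 05 5c 5c.
Inner input = (K'⊕ipad) ∥ m = 6f 36 36 ∥ 37.
Inner hash: even-index sum = 165 mod 256 = 165; odd-index sum = 109 mod 256 = 109 → a5 6d.
Outer input = (K'⊕opad) ∥ inner = 05 5c 5c ∥ a5 6d.
Outer hash (tag): even-index sum = 206 mod 256 = 206; odd-index sum = 257 mod 256 = 1 → ce 01.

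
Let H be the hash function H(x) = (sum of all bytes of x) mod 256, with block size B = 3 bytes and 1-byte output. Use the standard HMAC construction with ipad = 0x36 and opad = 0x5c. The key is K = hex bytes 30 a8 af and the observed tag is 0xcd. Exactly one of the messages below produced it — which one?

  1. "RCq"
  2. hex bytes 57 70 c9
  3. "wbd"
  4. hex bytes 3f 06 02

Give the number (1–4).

3

Key hex bytes 30 a8 af is exactly B = 3 bytes: K' = 30 a8 af.
K' ⊕ ipad = 06 9e 99; K' ⊕ opad = 6c f4 f3.
m1: inner = H(06 9e 99 52 43 71) = 43; tag = H(6c f4 f3 43) = 96
m2: inner = H(06 9e 99 57 70 c9) = cd; tag = H(6c f4 f3 cd) = 20
m3: inner = H(06 9e 99 77 62 64) = 7a; tag = H(6c f4 f3 7a) = cd ← matches
m4: inner = H(06 9e 99 3f 06 02) = 84; tag = H(6c f4 f3 84) = d7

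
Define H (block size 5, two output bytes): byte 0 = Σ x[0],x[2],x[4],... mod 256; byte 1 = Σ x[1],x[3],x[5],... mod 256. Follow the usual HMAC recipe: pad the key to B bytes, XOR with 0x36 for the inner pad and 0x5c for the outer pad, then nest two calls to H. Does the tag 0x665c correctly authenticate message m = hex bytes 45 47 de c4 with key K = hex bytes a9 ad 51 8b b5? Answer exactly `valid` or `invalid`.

valid

Key hex bytes a9 ad 51 8b b5 is exactly B = 5 bytes: K' = a9 ad 51 8b b5.
K' ⊕ ipad = 9f 9b 67 bd 83; K' ⊕ opad = f5 f1 0d d7 e9.
Inner hash: even-index sum = 660 mod 256 = 148; odd-index sum = 635 mod 256 = 123 → 94 7b.
Outer hash (recomputed tag): even-index sum = 614 mod 256 = 102; odd-index sum = 604 mod 256 = 92 → 66 5c.
Recomputed tag = 665c; claimed = 665c → match.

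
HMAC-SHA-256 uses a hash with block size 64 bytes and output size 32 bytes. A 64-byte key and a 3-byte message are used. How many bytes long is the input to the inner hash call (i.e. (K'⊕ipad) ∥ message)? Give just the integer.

Key is 64 ≤ 64 bytes, zero-padded: |K'| = 64.
Inner input = (K'⊕ipad) ∥ m → 64 + 3 = 67 bytes.

67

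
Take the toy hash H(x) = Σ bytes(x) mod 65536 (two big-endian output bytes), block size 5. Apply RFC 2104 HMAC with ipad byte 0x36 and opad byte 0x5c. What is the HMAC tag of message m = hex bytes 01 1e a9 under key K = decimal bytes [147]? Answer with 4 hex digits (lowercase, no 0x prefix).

0286

Key decimal bytes [147] = 93 is 1 byte ≤ B = 5; zero-pad to 5 bytes: K' = 93 00 00 00 00.
K' ⊕ ipad = a5 36 36 36 36.  K' ⊕ opad = cf 5c 5c 5c 5c.
Inner input = (K'⊕ipad) ∥ m = a5 36 36 36 36 ∥ 01 1e a9.
Inner hash: sum = 165+54+54+54+54+1+30+169 = 581 → 02 45.
Outer input = (K'⊕opad) ∥ inner = cf 5c 5c 5c 5c ∥ 02 45.
Outer hash (tag): sum = 207+92+92+92+92+2+69 = 646 → 02 86.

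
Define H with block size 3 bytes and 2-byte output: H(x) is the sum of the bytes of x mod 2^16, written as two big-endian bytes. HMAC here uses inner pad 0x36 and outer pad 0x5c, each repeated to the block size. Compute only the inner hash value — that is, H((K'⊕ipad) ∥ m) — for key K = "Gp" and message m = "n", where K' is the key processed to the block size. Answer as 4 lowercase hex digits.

Key "Gp" = 47 70 is 2 bytes ≤ B = 3; zero-pad to 3 bytes: K' = 47 70 00.
K' ⊕ ipad = 71 46 36.
Inner input = 71 46 36 ∥ 6e.
Inner hash: sum = 113+70+54+110 = 347 → 01 5b.

015b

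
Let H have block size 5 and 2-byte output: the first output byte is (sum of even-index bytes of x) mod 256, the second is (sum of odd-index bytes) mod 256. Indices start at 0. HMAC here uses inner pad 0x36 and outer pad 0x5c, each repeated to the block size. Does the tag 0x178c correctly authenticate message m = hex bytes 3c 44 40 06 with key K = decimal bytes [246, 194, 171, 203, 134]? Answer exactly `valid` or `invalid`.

invalid

Key decimal bytes [246, 194, 171, 203, 134] = f6 c2 ab cb 86 is exactly B = 5 bytes: K' = f6 c2 ab cb 86.
K' ⊕ ipad = c0 f4 9d fd b0; K' ⊕ opad = aa 9e f7 97 da.
Inner hash: even-index sum = 599 mod 256 = 87; odd-index sum = 621 mod 256 = 109 → 57 6d.
Outer hash (recomputed tag): even-index sum = 744 mod 256 = 232; odd-index sum = 396 mod 256 = 140 → e8 8c.
Recomputed tag = e88c; claimed = 178c → mismatch.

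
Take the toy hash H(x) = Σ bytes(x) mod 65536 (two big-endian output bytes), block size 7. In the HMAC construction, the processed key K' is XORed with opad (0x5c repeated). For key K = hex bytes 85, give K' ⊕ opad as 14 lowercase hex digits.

Key hex bytes 85 is 1 byte ≤ B = 7; zero-pad to 7 bytes: K' = 85 00 00 00 00 00 00.
XOR each byte with 0x5c: 85⊕5c=d9, 00⊕5c=5c, 00⊕5c=5c, 00⊕5c=5c, 00⊕5c=5c, 00⊕5c=5c, 00⊕5c=5c.

d95c5c5c5c5c5c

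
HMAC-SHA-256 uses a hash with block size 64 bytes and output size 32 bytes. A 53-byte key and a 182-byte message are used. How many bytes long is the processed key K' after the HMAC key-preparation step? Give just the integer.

64

Key is 53 ≤ 64 bytes, zero-padded: |K'| = 64.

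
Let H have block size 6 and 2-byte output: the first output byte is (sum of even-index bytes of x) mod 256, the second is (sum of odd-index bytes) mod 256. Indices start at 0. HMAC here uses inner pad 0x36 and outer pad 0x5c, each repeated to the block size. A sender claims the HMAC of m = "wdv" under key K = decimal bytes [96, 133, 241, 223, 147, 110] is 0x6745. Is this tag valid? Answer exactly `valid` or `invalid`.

invalid

Key decimal bytes [96, 133, 241, 223, 147, 110] = 60 85 f1 df 93 6e is exactly B = 6 bytes: K' = 60 85 f1 df 93 6e.
K' ⊕ ipad = 56 b3 c7 e9 a5 58; K' ⊕ opad = 3c d9 ad 83 cf 32.
Inner hash: even-index sum = 687 mod 256 = 175; odd-index sum = 600 mod 256 = 88 → af 58.
Outer hash (recomputed tag): even-index sum = 615 mod 256 = 103; odd-index sum = 486 mod 256 = 230 → 67 e6.
Recomputed tag = 67e6; claimed = 6745 → mismatch.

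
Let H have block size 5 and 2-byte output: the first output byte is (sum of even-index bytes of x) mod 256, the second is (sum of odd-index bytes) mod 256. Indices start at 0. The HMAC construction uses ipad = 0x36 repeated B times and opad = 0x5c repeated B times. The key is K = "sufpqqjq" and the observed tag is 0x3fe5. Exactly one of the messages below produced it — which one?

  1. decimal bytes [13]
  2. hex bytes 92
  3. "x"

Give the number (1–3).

3

Key "sufpqqjq" = 73 75 66 70 71 71 6a 71 is 8 bytes > B = 5, so hash it first: H(key) = b4 c7, then zero-pad to 5 bytes: K' = b4 c7 00 00 00.
K' ⊕ ipad = 82 f1 36 36 36; K' ⊕ opad = e8 9b 5c 5c 5c.
m1: inner = H(82 f1 36 36 36 0d) = ee 34; tag = H(e8 9b 5c 5c 5c ee 34) = d4e5
m2: inner = H(82 f1 36 36 36 92) = ee b9; tag = H(e8 9b 5c 5c 5c ee b9) = 59e5
m3: inner = H(82 f1 36 36 36 78) = ee 9f; tag = H(e8 9b 5c 5c 5c ee 9f) = 3fe5 ← matches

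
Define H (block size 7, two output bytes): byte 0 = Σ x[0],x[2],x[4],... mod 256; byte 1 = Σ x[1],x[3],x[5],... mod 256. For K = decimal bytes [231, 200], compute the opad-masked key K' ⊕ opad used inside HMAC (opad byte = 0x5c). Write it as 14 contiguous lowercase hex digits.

bb945c5c5c5c5c

Key decimal bytes [231, 200] = e7 c8 is 2 bytes ≤ B = 7; zero-pad to 7 bytes: K' = e7 c8 00 00 00 00 00.
XOR each byte with 0x5c: e7⊕5c=bb, c8⊕5c=94, 00⊕5c=5c, 00⊕5c=5c, 00⊕5c=5c, 00⊕5c=5c, 00⊕5c=5c.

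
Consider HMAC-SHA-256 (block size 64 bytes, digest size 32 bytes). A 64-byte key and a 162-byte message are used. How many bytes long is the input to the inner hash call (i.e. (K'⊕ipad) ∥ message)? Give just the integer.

226

Key is 64 ≤ 64 bytes, zero-padded: |K'| = 64.
Inner input = (K'⊕ipad) ∥ m → 64 + 162 = 226 bytes.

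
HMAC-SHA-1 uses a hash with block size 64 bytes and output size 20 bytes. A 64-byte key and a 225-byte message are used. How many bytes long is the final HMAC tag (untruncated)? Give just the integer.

The tag is one SHA-1 digest: 20 bytes.

20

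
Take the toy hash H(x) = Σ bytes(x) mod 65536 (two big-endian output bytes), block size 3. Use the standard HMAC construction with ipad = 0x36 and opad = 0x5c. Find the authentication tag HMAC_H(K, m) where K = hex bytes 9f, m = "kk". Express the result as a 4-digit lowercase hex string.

0267

Key hex bytes 9f is 1 byte ≤ B = 3; zero-pad to 3 bytes: K' = 9f 00 00.
K' ⊕ ipad = a9 36 36.  K' ⊕ opad = c3 5c 5c.
Inner input = (K'⊕ipad) ∥ m = a9 36 36 ∥ 6b 6b.
Inner hash: sum = 169+54+54+107+107 = 491 → 01 eb.
Outer input = (K'⊕opad) ∥ inner = c3 5c 5c ∥ 01 eb.
Outer hash (tag): sum = 195+92+92+1+235 = 615 → 02 67.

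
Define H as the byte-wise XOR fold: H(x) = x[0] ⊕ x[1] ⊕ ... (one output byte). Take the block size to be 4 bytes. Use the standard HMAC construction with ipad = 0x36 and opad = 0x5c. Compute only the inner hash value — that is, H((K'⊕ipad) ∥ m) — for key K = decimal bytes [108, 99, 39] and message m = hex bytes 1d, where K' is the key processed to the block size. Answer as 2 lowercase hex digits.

Key decimal bytes [108, 99, 39] = 6c 63 27 is 3 bytes ≤ B = 4; zero-pad to 4 bytes: K' = 6c 63 27 00.
K' ⊕ ipad = 5a 55 11 36.
Inner input = 5a 55 11 36 ∥ 1d.
Inner hash: XOR 5a⊕55⊕11⊕36⊕1d = 35.

35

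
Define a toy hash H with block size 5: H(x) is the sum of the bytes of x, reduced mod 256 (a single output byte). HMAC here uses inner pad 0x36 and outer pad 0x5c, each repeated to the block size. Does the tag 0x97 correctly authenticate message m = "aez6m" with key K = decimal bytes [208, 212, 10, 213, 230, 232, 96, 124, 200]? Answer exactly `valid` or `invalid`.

Key decimal bytes [208, 212, 10, 213, 230, 232, 96, 124, 200] = d0 d4 0a d5 e6 e8 60 7c c8 is 9 bytes > B = 5, so hash it first: H(key) = f5, then zero-pad to 5 bytes: K' = f5 00 00 00 00.
K' ⊕ ipad = c3 36 36 36 36; K' ⊕ opad = a9 5c 5c 5c 5c.
Inner hash: sum = 195+54+54+54+54+97+101+122+54+109 = 894; mod 256 = 126 → 7e.
Outer hash (recomputed tag): sum = 169+92+92+92+92+126 = 663; mod 256 = 151 → 97.
Recomputed tag = 97; claimed = 97 → match.

valid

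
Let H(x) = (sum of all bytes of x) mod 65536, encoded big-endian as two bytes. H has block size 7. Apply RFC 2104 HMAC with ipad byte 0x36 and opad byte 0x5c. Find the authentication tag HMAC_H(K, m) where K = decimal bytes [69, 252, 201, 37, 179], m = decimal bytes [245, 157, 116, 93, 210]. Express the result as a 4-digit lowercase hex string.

03e9

Key decimal bytes [69, 252, 201, 37, 179] = 45 fc c9 25 b3 is 5 bytes ≤ B = 7; zero-pad to 7 bytes: K' = 45 fc c9 25 b3 00 00.
K' ⊕ ipad = 73 ca ff 13 85 36 36.  K' ⊕ opad = 19 a0 95 79 ef 5c 5c.
Inner input = (K'⊕ipad) ∥ m = 73 ca ff 13 85 36 36 ∥ f5 9d 74 5d d2.
Inner hash: sum = 115+202+255+19+133+54+54+245+157+116+93+210 = 1653 → 06 75.
Outer input = (K'⊕opad) ∥ inner = 19 a0 95 79 ef 5c 5c ∥ 06 75.
Outer hash (tag): sum = 25+160+149+121+239+92+92+6+117 = 1001 → 03 e9.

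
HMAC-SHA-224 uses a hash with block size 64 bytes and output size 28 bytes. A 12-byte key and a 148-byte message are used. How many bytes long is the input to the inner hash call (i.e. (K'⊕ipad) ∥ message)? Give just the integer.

Key is 12 ≤ 64 bytes, zero-padded: |K'| = 64.
Inner input = (K'⊕ipad) ∥ m → 64 + 148 = 212 bytes.

212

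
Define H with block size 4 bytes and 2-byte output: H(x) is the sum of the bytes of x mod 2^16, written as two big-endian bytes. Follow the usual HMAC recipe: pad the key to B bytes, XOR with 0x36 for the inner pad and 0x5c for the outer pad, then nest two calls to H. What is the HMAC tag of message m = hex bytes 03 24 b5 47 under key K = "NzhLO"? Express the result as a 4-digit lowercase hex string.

Key "NzhLO" = 4e 7a 68 4c 4f is 5 bytes > B = 4, so hash it first: H(key) = 01 cb, then zero-pad to 4 bytes: K' = 01 cb 00 00.
K' ⊕ ipad = 37 fd 36 36.  K' ⊕ opad = 5d 97 5c 5c.
Inner input = (K'⊕ipad) ∥ m = 37 fd 36 36 ∥ 03 24 b5 47.
Inner hash: sum = 55+253+54+54+3+36+181+71 = 707 → 02 c3.
Outer input = (K'⊕opad) ∥ inner = 5d 97 5c 5c ∥ 02 c3.
Outer hash (tag): sum = 93+151+92+92+2+195 = 625 → 02 71.

0271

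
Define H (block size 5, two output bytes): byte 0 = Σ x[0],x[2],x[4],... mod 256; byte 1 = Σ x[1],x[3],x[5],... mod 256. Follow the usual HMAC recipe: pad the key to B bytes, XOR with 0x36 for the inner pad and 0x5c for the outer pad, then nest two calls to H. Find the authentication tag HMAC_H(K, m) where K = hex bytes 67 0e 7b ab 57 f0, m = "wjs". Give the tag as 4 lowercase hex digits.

dc36

Key hex bytes 67 0e 7b ab 57 f0 is 6 bytes > B = 5, so hash it first: H(key) = 39 a9, then zero-pad to 5 bytes: K' = 39 a9 00 00 00.
K' ⊕ ipad = 0f 9f 36 36 36.  K' ⊕ opad = 65 f5 5c 5c 5c.
Inner input = (K'⊕ipad) ∥ m = 0f 9f 36 36 36 ∥ 77 6a 73.
Inner hash: even-index sum = 229 mod 256 = 229; odd-index sum = 447 mod 256 = 191 → e5 bf.
Outer input = (K'⊕opad) ∥ inner = 65 f5 5c 5c 5c ∥ e5 bf.
Outer hash (tag): even-index sum = 476 mod 256 = 220; odd-index sum = 566 mod 256 = 54 → dc 36.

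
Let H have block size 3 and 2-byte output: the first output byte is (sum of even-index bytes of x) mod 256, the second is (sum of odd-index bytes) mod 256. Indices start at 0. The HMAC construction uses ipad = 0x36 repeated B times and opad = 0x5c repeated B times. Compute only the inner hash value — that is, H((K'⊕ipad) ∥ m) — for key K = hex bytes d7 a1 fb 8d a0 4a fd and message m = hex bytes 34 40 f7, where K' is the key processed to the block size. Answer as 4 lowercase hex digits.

Key hex bytes d7 a1 fb 8d a0 4a fd is 7 bytes > B = 3, so hash it first: H(key) = 6f 78, then zero-pad to 3 bytes: K' = 6f 78 00.
K' ⊕ ipad = 59 4e 36.
Inner input = 59 4e 36 ∥ 34 40 f7.
Inner hash: even-index sum = 207 mod 256 = 207; odd-index sum = 377 mod 256 = 121 → cf 79.

cf79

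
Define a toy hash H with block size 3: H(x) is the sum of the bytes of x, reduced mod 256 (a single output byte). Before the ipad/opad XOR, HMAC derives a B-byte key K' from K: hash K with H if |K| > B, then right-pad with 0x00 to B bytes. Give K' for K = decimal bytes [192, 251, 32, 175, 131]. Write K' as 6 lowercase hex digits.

0d0000

|K| = 5 > B = 3, so first hash the key.
H(K): sum = 192+251+32+175+131 = 781; mod 256 = 13 → 0d.
Zero-pad H(K) = 0d to 3 bytes: K' = 0d 00 00.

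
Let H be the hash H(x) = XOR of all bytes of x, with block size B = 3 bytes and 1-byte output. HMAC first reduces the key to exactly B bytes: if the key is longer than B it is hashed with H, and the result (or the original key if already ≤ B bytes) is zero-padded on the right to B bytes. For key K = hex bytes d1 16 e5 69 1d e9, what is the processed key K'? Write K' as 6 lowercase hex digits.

bf0000

|K| = 6 > B = 3, so first hash the key.
H(K): XOR d1⊕16⊕e5⊕69⊕1d⊕e9 = bf.
Zero-pad H(K) = bf to 3 bytes: K' = bf 00 00.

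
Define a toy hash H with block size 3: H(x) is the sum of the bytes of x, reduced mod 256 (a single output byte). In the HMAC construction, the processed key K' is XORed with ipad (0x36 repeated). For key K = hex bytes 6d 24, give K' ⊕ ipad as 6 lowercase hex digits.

Key hex bytes 6d 24 is 2 bytes ≤ B = 3; zero-pad to 3 bytes: K' = 6d 24 00.
XOR each byte with 0x36: 6d⊕36=5b, 24⊕36=12, 00⊕36=36.

5b1236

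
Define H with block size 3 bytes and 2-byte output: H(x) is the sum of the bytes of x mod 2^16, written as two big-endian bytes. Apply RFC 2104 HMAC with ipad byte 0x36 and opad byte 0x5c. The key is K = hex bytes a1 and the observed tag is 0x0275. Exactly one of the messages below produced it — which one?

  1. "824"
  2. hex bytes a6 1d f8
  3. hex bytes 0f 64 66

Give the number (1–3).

2

Key hex bytes a1 is 1 byte ≤ B = 3; zero-pad to 3 bytes: K' = a1 00 00.
K' ⊕ ipad = 97 36 36; K' ⊕ opad = fd 5c 5c.
m1: inner = H(97 36 36 38 32 34) = 01 a1; tag = H(fd 5c 5c 01 a1) = 0257
m2: inner = H(97 36 36 a6 1d f8) = 02 be; tag = H(fd 5c 5c 02 be) = 0275 ← matches
m3: inner = H(97 36 36 0f 64 66) = 01 dc; tag = H(fd 5c 5c 01 dc) = 0292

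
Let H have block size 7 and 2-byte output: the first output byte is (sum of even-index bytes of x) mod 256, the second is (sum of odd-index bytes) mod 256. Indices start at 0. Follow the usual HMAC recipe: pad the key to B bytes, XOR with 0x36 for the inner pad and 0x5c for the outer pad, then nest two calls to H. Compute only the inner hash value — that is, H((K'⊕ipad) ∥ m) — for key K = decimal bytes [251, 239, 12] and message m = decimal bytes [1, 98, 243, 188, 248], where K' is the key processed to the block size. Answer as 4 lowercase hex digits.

Key decimal bytes [251, 239, 12] = fb ef 0c is 3 bytes ≤ B = 7; zero-pad to 7 bytes: K' = fb ef 0c 00 00 00 00.
K' ⊕ ipad = cd d9 3a 36 36 36 36.
Inner input = cd d9 3a 36 36 36 36 ∥ 01 62 f3 bc f8.
Inner hash: even-index sum = 657 mod 256 = 145; odd-index sum = 817 mod 256 = 49 → 91 31.

9131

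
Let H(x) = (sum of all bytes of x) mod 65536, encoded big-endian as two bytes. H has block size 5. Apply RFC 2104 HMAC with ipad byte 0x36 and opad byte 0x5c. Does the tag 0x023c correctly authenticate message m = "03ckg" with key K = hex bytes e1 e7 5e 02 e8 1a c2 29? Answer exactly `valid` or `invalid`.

invalid

Key hex bytes e1 e7 5e 02 e8 1a c2 29 is 8 bytes > B = 5, so hash it first: H(key) = 04 15, then zero-pad to 5 bytes: K' = 04 15 00 00 00.
K' ⊕ ipad = 32 23 36 36 36; K' ⊕ opad = 58 49 5c 5c 5c.
Inner hash: sum = 50+35+54+54+54+48+51+99+107+103 = 655 → 02 8f.
Outer hash (recomputed tag): sum = 88+73+92+92+92+2+143 = 582 → 02 46.
Recomputed tag = 0246; claimed = 023c → mismatch.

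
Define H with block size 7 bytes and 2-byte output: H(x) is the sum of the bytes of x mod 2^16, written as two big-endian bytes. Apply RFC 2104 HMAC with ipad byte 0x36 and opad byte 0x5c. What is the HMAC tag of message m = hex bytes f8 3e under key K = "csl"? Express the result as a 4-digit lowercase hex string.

0213

Key "csl" = 63 73 6c is 3 bytes ≤ B = 7; zero-pad to 7 bytes: K' = 63 73 6c 00 00 00 00.
K' ⊕ ipad = 55 45 5a 36 36 36 36.  K' ⊕ opad = 3f 2f 30 5c 5c 5c 5c.
Inner input = (K'⊕ipad) ∥ m = 55 45 5a 36 36 36 36 ∥ f8 3e.
Inner hash: sum = 85+69+90+54+54+54+54+248+62 = 770 → 03 02.
Outer input = (K'⊕opad) ∥ inner = 3f 2f 30 5c 5c 5c 5c ∥ 03 02.
Outer hash (tag): sum = 63+47+48+92+92+92+92+3+2 = 531 → 02 13.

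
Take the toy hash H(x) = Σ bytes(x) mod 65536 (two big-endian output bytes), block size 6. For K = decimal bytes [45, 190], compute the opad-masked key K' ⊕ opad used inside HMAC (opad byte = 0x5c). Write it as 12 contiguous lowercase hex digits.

Key decimal bytes [45, 190] = 2d be is 2 bytes ≤ B = 6; zero-pad to 6 bytes: K' = 2d be 00 00 00 00.
XOR each byte with 0x5c: 2d⊕5c=71, be⊕5c=e2, 00⊕5c=5c, 00⊕5c=5c, 00⊕5c=5c, 00⊕5c=5c.

71e25c5c5c5c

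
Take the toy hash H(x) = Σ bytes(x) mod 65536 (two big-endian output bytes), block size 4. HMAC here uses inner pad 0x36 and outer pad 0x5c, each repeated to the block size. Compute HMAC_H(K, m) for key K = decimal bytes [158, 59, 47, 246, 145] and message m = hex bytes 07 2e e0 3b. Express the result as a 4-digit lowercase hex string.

0294

Key decimal bytes [158, 59, 47, 246, 145] = 9e 3b 2f f6 91 is 5 bytes > B = 4, so hash it first: H(key) = 02 8f, then zero-pad to 4 bytes: K' = 02 8f 00 00.
K' ⊕ ipad = 34 b9 36 36.  K' ⊕ opad = 5e d3 5c 5c.
Inner input = (K'⊕ipad) ∥ m = 34 b9 36 36 ∥ 07 2e e0 3b.
Inner hash: sum = 52+185+54+54+7+46+224+59 = 681 → 02 a9.
Outer input = (K'⊕opad) ∥ inner = 5e d3 5c 5c ∥ 02 a9.
Outer hash (tag): sum = 94+211+92+92+2+169 = 660 → 02 94.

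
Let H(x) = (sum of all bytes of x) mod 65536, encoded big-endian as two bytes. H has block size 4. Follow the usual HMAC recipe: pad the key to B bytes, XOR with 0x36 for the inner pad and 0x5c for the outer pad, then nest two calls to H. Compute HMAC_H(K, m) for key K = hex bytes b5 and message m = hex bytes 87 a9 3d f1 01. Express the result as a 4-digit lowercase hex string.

0284

Key hex bytes b5 is 1 byte ≤ B = 4; zero-pad to 4 bytes: K' = b5 00 00 00.
K' ⊕ ipad = 83 36 36 36.  K' ⊕ opad = e9 5c 5c 5c.
Inner input = (K'⊕ipad) ∥ m = 83 36 36 36 ∥ 87 a9 3d f1 01.
Inner hash: sum = 131+54+54+54+135+169+61+241+1 = 900 → 03 84.
Outer input = (K'⊕opad) ∥ inner = e9 5c 5c 5c ∥ 03 84.
Outer hash (tag): sum = 233+92+92+92+3+132 = 644 → 02 84.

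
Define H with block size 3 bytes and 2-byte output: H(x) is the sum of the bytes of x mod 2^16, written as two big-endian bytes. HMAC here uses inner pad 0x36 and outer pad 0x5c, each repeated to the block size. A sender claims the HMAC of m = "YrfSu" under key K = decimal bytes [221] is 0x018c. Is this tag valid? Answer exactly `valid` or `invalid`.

valid

Key decimal bytes [221] = dd is 1 byte ≤ B = 3; zero-pad to 3 bytes: K' = dd 00 00.
K' ⊕ ipad = eb 36 36; K' ⊕ opad = 81 5c 5c.
Inner hash: sum = 235+54+54+89+114+102+83+117 = 848 → 03 50.
Outer hash (recomputed tag): sum = 129+92+92+3+80 = 396 → 01 8c.
Recomputed tag = 018c; claimed = 018c → match.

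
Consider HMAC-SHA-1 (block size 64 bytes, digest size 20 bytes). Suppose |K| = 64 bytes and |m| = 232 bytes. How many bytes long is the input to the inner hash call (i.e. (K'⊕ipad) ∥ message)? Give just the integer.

Key is 64 ≤ 64 bytes, zero-padded: |K'| = 64.
Inner input = (K'⊕ipad) ∥ m → 64 + 232 = 296 bytes.

296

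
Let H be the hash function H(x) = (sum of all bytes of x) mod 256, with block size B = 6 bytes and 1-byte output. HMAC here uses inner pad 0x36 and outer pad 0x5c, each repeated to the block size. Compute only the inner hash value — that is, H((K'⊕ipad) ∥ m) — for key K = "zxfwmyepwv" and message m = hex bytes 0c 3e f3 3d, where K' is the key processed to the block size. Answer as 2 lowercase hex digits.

c9

Key "zxfwmyepwv" = 7a 78 66 77 6d 79 65 70 77 76 is 10 bytes > B = 6, so hash it first: H(key) = 77, then zero-pad to 6 bytes: K' = 77 00 00 00 00 00.
K' ⊕ ipad = 41 36 36 36 36 36.
Inner input = 41 36 36 36 36 36 ∥ 0c 3e f3 3d.
Inner hash: sum = 65+54+54+54+54+54+12+62+243+61 = 713; mod 256 = 201 → c9.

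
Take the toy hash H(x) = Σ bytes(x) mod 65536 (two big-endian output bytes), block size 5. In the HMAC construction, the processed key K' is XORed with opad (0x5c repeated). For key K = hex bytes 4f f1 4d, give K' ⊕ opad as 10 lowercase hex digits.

13ad115c5c

Key hex bytes 4f f1 4d is 3 bytes ≤ B = 5; zero-pad to 5 bytes: K' = 4f f1 4d 00 00.
XOR each byte with 0x5c: 4f⊕5c=13, f1⊕5c=ad, 4d⊕5c=11, 00⊕5c=5c, 00⊕5c=5c.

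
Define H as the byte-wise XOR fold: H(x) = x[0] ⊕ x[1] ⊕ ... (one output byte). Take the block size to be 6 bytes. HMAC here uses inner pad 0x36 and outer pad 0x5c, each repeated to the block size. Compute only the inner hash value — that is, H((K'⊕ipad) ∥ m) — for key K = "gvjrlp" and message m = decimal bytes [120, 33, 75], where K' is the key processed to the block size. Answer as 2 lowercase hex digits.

Key "gvjrlp" = 67 76 6a 72 6c 70 is exactly B = 6 bytes: K' = 67 76 6a 72 6c 70.
K' ⊕ ipad = 51 40 5c 44 5a 46.
Inner input = 51 40 5c 44 5a 46 ∥ 78 21 4b.
Inner hash: XOR 51⊕40⊕5c⊕44⊕5a⊕46⊕78⊕21⊕4b = 07.

07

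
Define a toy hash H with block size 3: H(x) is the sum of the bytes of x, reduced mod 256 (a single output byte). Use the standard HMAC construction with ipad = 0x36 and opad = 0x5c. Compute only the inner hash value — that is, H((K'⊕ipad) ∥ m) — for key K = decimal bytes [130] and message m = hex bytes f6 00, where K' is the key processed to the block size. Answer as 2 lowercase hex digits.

Key decimal bytes [130] = 82 is 1 byte ≤ B = 3; zero-pad to 3 bytes: K' = 82 00 00.
K' ⊕ ipad = b4 36 36.
Inner input = b4 36 36 ∥ f6 00.
Inner hash: sum = 180+54+54+246+0 = 534; mod 256 = 22 → 16.

16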